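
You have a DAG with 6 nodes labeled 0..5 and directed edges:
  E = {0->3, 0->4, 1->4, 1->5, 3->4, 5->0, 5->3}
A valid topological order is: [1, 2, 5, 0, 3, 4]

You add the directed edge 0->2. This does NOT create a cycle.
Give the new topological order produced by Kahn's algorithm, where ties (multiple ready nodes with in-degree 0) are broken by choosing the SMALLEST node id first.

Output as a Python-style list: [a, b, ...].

Old toposort: [1, 2, 5, 0, 3, 4]
Added edge: 0->2
Position of 0 (3) > position of 2 (1). Must reorder: 0 must now come before 2.
Run Kahn's algorithm (break ties by smallest node id):
  initial in-degrees: [1, 0, 1, 2, 3, 1]
  ready (indeg=0): [1]
  pop 1: indeg[4]->2; indeg[5]->0 | ready=[5] | order so far=[1]
  pop 5: indeg[0]->0; indeg[3]->1 | ready=[0] | order so far=[1, 5]
  pop 0: indeg[2]->0; indeg[3]->0; indeg[4]->1 | ready=[2, 3] | order so far=[1, 5, 0]
  pop 2: no out-edges | ready=[3] | order so far=[1, 5, 0, 2]
  pop 3: indeg[4]->0 | ready=[4] | order so far=[1, 5, 0, 2, 3]
  pop 4: no out-edges | ready=[] | order so far=[1, 5, 0, 2, 3, 4]
  Result: [1, 5, 0, 2, 3, 4]

Answer: [1, 5, 0, 2, 3, 4]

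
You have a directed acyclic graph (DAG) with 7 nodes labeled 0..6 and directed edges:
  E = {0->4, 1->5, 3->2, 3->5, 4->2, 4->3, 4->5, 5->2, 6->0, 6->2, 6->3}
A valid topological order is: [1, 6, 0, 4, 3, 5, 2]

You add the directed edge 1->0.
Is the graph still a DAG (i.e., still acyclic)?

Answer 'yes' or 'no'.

Answer: yes

Derivation:
Given toposort: [1, 6, 0, 4, 3, 5, 2]
Position of 1: index 0; position of 0: index 2
New edge 1->0: forward
Forward edge: respects the existing order. Still a DAG, same toposort still valid.
Still a DAG? yes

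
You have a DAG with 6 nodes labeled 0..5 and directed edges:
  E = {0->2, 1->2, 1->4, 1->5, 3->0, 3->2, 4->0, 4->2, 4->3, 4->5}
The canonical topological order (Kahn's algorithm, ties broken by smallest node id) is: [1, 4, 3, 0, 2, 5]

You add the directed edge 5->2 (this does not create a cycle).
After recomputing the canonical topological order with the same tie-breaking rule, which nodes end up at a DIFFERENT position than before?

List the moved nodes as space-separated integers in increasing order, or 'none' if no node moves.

Answer: 2 5

Derivation:
Old toposort: [1, 4, 3, 0, 2, 5]
Added edge 5->2
Recompute Kahn (smallest-id tiebreak):
  initial in-degrees: [2, 0, 5, 1, 1, 2]
  ready (indeg=0): [1]
  pop 1: indeg[2]->4; indeg[4]->0; indeg[5]->1 | ready=[4] | order so far=[1]
  pop 4: indeg[0]->1; indeg[2]->3; indeg[3]->0; indeg[5]->0 | ready=[3, 5] | order so far=[1, 4]
  pop 3: indeg[0]->0; indeg[2]->2 | ready=[0, 5] | order so far=[1, 4, 3]
  pop 0: indeg[2]->1 | ready=[5] | order so far=[1, 4, 3, 0]
  pop 5: indeg[2]->0 | ready=[2] | order so far=[1, 4, 3, 0, 5]
  pop 2: no out-edges | ready=[] | order so far=[1, 4, 3, 0, 5, 2]
New canonical toposort: [1, 4, 3, 0, 5, 2]
Compare positions:
  Node 0: index 3 -> 3 (same)
  Node 1: index 0 -> 0 (same)
  Node 2: index 4 -> 5 (moved)
  Node 3: index 2 -> 2 (same)
  Node 4: index 1 -> 1 (same)
  Node 5: index 5 -> 4 (moved)
Nodes that changed position: 2 5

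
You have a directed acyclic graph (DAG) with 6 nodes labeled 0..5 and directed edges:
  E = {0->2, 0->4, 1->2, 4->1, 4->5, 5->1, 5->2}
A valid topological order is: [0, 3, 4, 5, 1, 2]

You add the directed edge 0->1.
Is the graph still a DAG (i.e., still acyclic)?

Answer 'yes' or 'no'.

Answer: yes

Derivation:
Given toposort: [0, 3, 4, 5, 1, 2]
Position of 0: index 0; position of 1: index 4
New edge 0->1: forward
Forward edge: respects the existing order. Still a DAG, same toposort still valid.
Still a DAG? yes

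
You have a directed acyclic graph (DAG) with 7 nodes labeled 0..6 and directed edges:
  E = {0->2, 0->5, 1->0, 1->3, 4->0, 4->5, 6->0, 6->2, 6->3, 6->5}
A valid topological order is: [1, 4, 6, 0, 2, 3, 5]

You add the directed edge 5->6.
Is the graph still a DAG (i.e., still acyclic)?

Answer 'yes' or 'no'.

Given toposort: [1, 4, 6, 0, 2, 3, 5]
Position of 5: index 6; position of 6: index 2
New edge 5->6: backward (u after v in old order)
Backward edge: old toposort is now invalid. Check if this creates a cycle.
Does 6 already reach 5? Reachable from 6: [0, 2, 3, 5, 6]. YES -> cycle!
Still a DAG? no

Answer: no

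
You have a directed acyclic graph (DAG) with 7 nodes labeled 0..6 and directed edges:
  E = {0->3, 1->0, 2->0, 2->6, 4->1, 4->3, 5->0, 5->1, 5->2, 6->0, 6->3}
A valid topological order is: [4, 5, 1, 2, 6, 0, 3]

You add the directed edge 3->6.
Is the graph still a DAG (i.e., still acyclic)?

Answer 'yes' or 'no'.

Answer: no

Derivation:
Given toposort: [4, 5, 1, 2, 6, 0, 3]
Position of 3: index 6; position of 6: index 4
New edge 3->6: backward (u after v in old order)
Backward edge: old toposort is now invalid. Check if this creates a cycle.
Does 6 already reach 3? Reachable from 6: [0, 3, 6]. YES -> cycle!
Still a DAG? no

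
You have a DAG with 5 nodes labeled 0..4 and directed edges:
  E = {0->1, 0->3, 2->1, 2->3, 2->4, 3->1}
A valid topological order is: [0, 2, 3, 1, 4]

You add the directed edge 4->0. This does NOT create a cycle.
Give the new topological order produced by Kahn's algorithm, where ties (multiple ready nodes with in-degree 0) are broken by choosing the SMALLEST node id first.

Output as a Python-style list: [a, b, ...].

Old toposort: [0, 2, 3, 1, 4]
Added edge: 4->0
Position of 4 (4) > position of 0 (0). Must reorder: 4 must now come before 0.
Run Kahn's algorithm (break ties by smallest node id):
  initial in-degrees: [1, 3, 0, 2, 1]
  ready (indeg=0): [2]
  pop 2: indeg[1]->2; indeg[3]->1; indeg[4]->0 | ready=[4] | order so far=[2]
  pop 4: indeg[0]->0 | ready=[0] | order so far=[2, 4]
  pop 0: indeg[1]->1; indeg[3]->0 | ready=[3] | order so far=[2, 4, 0]
  pop 3: indeg[1]->0 | ready=[1] | order so far=[2, 4, 0, 3]
  pop 1: no out-edges | ready=[] | order so far=[2, 4, 0, 3, 1]
  Result: [2, 4, 0, 3, 1]

Answer: [2, 4, 0, 3, 1]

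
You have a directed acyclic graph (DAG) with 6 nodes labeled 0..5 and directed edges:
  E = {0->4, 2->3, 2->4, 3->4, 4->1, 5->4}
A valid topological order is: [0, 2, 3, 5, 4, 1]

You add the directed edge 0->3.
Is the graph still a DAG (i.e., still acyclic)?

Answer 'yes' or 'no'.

Given toposort: [0, 2, 3, 5, 4, 1]
Position of 0: index 0; position of 3: index 2
New edge 0->3: forward
Forward edge: respects the existing order. Still a DAG, same toposort still valid.
Still a DAG? yes

Answer: yes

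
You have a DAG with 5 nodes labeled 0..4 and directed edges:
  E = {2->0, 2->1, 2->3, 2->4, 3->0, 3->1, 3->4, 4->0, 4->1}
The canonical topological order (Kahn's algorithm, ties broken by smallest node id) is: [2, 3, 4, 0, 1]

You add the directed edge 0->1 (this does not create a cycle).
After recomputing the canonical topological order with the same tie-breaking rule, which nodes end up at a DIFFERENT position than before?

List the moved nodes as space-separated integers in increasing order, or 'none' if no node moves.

Answer: none

Derivation:
Old toposort: [2, 3, 4, 0, 1]
Added edge 0->1
Recompute Kahn (smallest-id tiebreak):
  initial in-degrees: [3, 4, 0, 1, 2]
  ready (indeg=0): [2]
  pop 2: indeg[0]->2; indeg[1]->3; indeg[3]->0; indeg[4]->1 | ready=[3] | order so far=[2]
  pop 3: indeg[0]->1; indeg[1]->2; indeg[4]->0 | ready=[4] | order so far=[2, 3]
  pop 4: indeg[0]->0; indeg[1]->1 | ready=[0] | order so far=[2, 3, 4]
  pop 0: indeg[1]->0 | ready=[1] | order so far=[2, 3, 4, 0]
  pop 1: no out-edges | ready=[] | order so far=[2, 3, 4, 0, 1]
New canonical toposort: [2, 3, 4, 0, 1]
Compare positions:
  Node 0: index 3 -> 3 (same)
  Node 1: index 4 -> 4 (same)
  Node 2: index 0 -> 0 (same)
  Node 3: index 1 -> 1 (same)
  Node 4: index 2 -> 2 (same)
Nodes that changed position: none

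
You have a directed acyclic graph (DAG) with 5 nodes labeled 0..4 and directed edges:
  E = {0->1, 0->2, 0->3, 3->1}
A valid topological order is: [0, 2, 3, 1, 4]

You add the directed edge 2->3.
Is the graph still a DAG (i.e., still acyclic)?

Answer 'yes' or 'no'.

Answer: yes

Derivation:
Given toposort: [0, 2, 3, 1, 4]
Position of 2: index 1; position of 3: index 2
New edge 2->3: forward
Forward edge: respects the existing order. Still a DAG, same toposort still valid.
Still a DAG? yes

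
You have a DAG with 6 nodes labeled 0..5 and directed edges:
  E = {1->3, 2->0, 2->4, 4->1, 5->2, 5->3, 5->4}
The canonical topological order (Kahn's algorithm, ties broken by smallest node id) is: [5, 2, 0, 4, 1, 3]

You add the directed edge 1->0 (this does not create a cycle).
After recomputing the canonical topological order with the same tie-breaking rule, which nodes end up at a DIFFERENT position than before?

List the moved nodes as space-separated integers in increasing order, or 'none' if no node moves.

Old toposort: [5, 2, 0, 4, 1, 3]
Added edge 1->0
Recompute Kahn (smallest-id tiebreak):
  initial in-degrees: [2, 1, 1, 2, 2, 0]
  ready (indeg=0): [5]
  pop 5: indeg[2]->0; indeg[3]->1; indeg[4]->1 | ready=[2] | order so far=[5]
  pop 2: indeg[0]->1; indeg[4]->0 | ready=[4] | order so far=[5, 2]
  pop 4: indeg[1]->0 | ready=[1] | order so far=[5, 2, 4]
  pop 1: indeg[0]->0; indeg[3]->0 | ready=[0, 3] | order so far=[5, 2, 4, 1]
  pop 0: no out-edges | ready=[3] | order so far=[5, 2, 4, 1, 0]
  pop 3: no out-edges | ready=[] | order so far=[5, 2, 4, 1, 0, 3]
New canonical toposort: [5, 2, 4, 1, 0, 3]
Compare positions:
  Node 0: index 2 -> 4 (moved)
  Node 1: index 4 -> 3 (moved)
  Node 2: index 1 -> 1 (same)
  Node 3: index 5 -> 5 (same)
  Node 4: index 3 -> 2 (moved)
  Node 5: index 0 -> 0 (same)
Nodes that changed position: 0 1 4

Answer: 0 1 4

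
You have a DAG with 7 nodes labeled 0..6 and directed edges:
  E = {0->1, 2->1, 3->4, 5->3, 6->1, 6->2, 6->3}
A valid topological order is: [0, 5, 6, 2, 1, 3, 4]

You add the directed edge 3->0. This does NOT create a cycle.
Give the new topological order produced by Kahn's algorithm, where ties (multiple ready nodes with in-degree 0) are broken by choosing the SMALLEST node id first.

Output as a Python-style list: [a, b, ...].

Answer: [5, 6, 2, 3, 0, 1, 4]

Derivation:
Old toposort: [0, 5, 6, 2, 1, 3, 4]
Added edge: 3->0
Position of 3 (5) > position of 0 (0). Must reorder: 3 must now come before 0.
Run Kahn's algorithm (break ties by smallest node id):
  initial in-degrees: [1, 3, 1, 2, 1, 0, 0]
  ready (indeg=0): [5, 6]
  pop 5: indeg[3]->1 | ready=[6] | order so far=[5]
  pop 6: indeg[1]->2; indeg[2]->0; indeg[3]->0 | ready=[2, 3] | order so far=[5, 6]
  pop 2: indeg[1]->1 | ready=[3] | order so far=[5, 6, 2]
  pop 3: indeg[0]->0; indeg[4]->0 | ready=[0, 4] | order so far=[5, 6, 2, 3]
  pop 0: indeg[1]->0 | ready=[1, 4] | order so far=[5, 6, 2, 3, 0]
  pop 1: no out-edges | ready=[4] | order so far=[5, 6, 2, 3, 0, 1]
  pop 4: no out-edges | ready=[] | order so far=[5, 6, 2, 3, 0, 1, 4]
  Result: [5, 6, 2, 3, 0, 1, 4]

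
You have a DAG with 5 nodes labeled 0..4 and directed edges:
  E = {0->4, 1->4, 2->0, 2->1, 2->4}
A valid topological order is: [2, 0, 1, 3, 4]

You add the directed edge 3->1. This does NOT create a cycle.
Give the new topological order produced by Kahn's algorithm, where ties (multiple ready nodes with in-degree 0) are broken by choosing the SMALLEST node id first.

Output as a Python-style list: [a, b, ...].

Answer: [2, 0, 3, 1, 4]

Derivation:
Old toposort: [2, 0, 1, 3, 4]
Added edge: 3->1
Position of 3 (3) > position of 1 (2). Must reorder: 3 must now come before 1.
Run Kahn's algorithm (break ties by smallest node id):
  initial in-degrees: [1, 2, 0, 0, 3]
  ready (indeg=0): [2, 3]
  pop 2: indeg[0]->0; indeg[1]->1; indeg[4]->2 | ready=[0, 3] | order so far=[2]
  pop 0: indeg[4]->1 | ready=[3] | order so far=[2, 0]
  pop 3: indeg[1]->0 | ready=[1] | order so far=[2, 0, 3]
  pop 1: indeg[4]->0 | ready=[4] | order so far=[2, 0, 3, 1]
  pop 4: no out-edges | ready=[] | order so far=[2, 0, 3, 1, 4]
  Result: [2, 0, 3, 1, 4]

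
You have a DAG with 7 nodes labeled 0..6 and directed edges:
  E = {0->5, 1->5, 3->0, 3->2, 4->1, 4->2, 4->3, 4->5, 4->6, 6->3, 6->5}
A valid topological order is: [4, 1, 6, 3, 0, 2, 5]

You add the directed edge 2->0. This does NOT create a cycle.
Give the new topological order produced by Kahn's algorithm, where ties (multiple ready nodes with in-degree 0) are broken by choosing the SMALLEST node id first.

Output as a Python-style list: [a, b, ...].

Old toposort: [4, 1, 6, 3, 0, 2, 5]
Added edge: 2->0
Position of 2 (5) > position of 0 (4). Must reorder: 2 must now come before 0.
Run Kahn's algorithm (break ties by smallest node id):
  initial in-degrees: [2, 1, 2, 2, 0, 4, 1]
  ready (indeg=0): [4]
  pop 4: indeg[1]->0; indeg[2]->1; indeg[3]->1; indeg[5]->3; indeg[6]->0 | ready=[1, 6] | order so far=[4]
  pop 1: indeg[5]->2 | ready=[6] | order so far=[4, 1]
  pop 6: indeg[3]->0; indeg[5]->1 | ready=[3] | order so far=[4, 1, 6]
  pop 3: indeg[0]->1; indeg[2]->0 | ready=[2] | order so far=[4, 1, 6, 3]
  pop 2: indeg[0]->0 | ready=[0] | order so far=[4, 1, 6, 3, 2]
  pop 0: indeg[5]->0 | ready=[5] | order so far=[4, 1, 6, 3, 2, 0]
  pop 5: no out-edges | ready=[] | order so far=[4, 1, 6, 3, 2, 0, 5]
  Result: [4, 1, 6, 3, 2, 0, 5]

Answer: [4, 1, 6, 3, 2, 0, 5]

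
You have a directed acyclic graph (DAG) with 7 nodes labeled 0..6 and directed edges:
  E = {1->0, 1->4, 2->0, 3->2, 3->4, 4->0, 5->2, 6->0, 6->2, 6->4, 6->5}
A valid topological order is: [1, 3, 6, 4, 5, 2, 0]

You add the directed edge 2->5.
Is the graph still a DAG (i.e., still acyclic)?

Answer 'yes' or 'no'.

Answer: no

Derivation:
Given toposort: [1, 3, 6, 4, 5, 2, 0]
Position of 2: index 5; position of 5: index 4
New edge 2->5: backward (u after v in old order)
Backward edge: old toposort is now invalid. Check if this creates a cycle.
Does 5 already reach 2? Reachable from 5: [0, 2, 5]. YES -> cycle!
Still a DAG? no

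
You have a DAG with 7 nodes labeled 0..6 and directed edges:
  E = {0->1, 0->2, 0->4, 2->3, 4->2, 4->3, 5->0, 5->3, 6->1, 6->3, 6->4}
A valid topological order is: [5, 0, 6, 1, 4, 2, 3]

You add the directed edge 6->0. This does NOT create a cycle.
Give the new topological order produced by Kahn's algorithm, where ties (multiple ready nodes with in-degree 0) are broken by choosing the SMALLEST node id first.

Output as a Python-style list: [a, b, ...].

Answer: [5, 6, 0, 1, 4, 2, 3]

Derivation:
Old toposort: [5, 0, 6, 1, 4, 2, 3]
Added edge: 6->0
Position of 6 (2) > position of 0 (1). Must reorder: 6 must now come before 0.
Run Kahn's algorithm (break ties by smallest node id):
  initial in-degrees: [2, 2, 2, 4, 2, 0, 0]
  ready (indeg=0): [5, 6]
  pop 5: indeg[0]->1; indeg[3]->3 | ready=[6] | order so far=[5]
  pop 6: indeg[0]->0; indeg[1]->1; indeg[3]->2; indeg[4]->1 | ready=[0] | order so far=[5, 6]
  pop 0: indeg[1]->0; indeg[2]->1; indeg[4]->0 | ready=[1, 4] | order so far=[5, 6, 0]
  pop 1: no out-edges | ready=[4] | order so far=[5, 6, 0, 1]
  pop 4: indeg[2]->0; indeg[3]->1 | ready=[2] | order so far=[5, 6, 0, 1, 4]
  pop 2: indeg[3]->0 | ready=[3] | order so far=[5, 6, 0, 1, 4, 2]
  pop 3: no out-edges | ready=[] | order so far=[5, 6, 0, 1, 4, 2, 3]
  Result: [5, 6, 0, 1, 4, 2, 3]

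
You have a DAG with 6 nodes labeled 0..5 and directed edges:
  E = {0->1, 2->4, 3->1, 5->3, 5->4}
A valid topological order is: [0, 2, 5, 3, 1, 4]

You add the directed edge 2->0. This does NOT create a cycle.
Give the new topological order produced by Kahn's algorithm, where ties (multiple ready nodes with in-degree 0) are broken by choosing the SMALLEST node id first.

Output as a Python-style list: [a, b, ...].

Old toposort: [0, 2, 5, 3, 1, 4]
Added edge: 2->0
Position of 2 (1) > position of 0 (0). Must reorder: 2 must now come before 0.
Run Kahn's algorithm (break ties by smallest node id):
  initial in-degrees: [1, 2, 0, 1, 2, 0]
  ready (indeg=0): [2, 5]
  pop 2: indeg[0]->0; indeg[4]->1 | ready=[0, 5] | order so far=[2]
  pop 0: indeg[1]->1 | ready=[5] | order so far=[2, 0]
  pop 5: indeg[3]->0; indeg[4]->0 | ready=[3, 4] | order so far=[2, 0, 5]
  pop 3: indeg[1]->0 | ready=[1, 4] | order so far=[2, 0, 5, 3]
  pop 1: no out-edges | ready=[4] | order so far=[2, 0, 5, 3, 1]
  pop 4: no out-edges | ready=[] | order so far=[2, 0, 5, 3, 1, 4]
  Result: [2, 0, 5, 3, 1, 4]

Answer: [2, 0, 5, 3, 1, 4]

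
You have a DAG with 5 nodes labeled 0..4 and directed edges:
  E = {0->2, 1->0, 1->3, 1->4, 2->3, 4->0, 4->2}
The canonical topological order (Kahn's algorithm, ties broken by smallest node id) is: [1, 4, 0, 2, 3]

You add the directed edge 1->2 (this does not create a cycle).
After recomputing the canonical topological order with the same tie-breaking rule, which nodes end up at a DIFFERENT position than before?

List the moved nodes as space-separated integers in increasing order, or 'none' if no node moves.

Old toposort: [1, 4, 0, 2, 3]
Added edge 1->2
Recompute Kahn (smallest-id tiebreak):
  initial in-degrees: [2, 0, 3, 2, 1]
  ready (indeg=0): [1]
  pop 1: indeg[0]->1; indeg[2]->2; indeg[3]->1; indeg[4]->0 | ready=[4] | order so far=[1]
  pop 4: indeg[0]->0; indeg[2]->1 | ready=[0] | order so far=[1, 4]
  pop 0: indeg[2]->0 | ready=[2] | order so far=[1, 4, 0]
  pop 2: indeg[3]->0 | ready=[3] | order so far=[1, 4, 0, 2]
  pop 3: no out-edges | ready=[] | order so far=[1, 4, 0, 2, 3]
New canonical toposort: [1, 4, 0, 2, 3]
Compare positions:
  Node 0: index 2 -> 2 (same)
  Node 1: index 0 -> 0 (same)
  Node 2: index 3 -> 3 (same)
  Node 3: index 4 -> 4 (same)
  Node 4: index 1 -> 1 (same)
Nodes that changed position: none

Answer: none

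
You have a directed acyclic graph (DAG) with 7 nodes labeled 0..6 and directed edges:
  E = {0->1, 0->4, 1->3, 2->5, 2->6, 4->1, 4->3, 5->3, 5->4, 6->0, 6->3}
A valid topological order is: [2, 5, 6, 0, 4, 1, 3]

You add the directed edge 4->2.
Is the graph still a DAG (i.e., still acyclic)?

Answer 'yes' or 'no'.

Given toposort: [2, 5, 6, 0, 4, 1, 3]
Position of 4: index 4; position of 2: index 0
New edge 4->2: backward (u after v in old order)
Backward edge: old toposort is now invalid. Check if this creates a cycle.
Does 2 already reach 4? Reachable from 2: [0, 1, 2, 3, 4, 5, 6]. YES -> cycle!
Still a DAG? no

Answer: no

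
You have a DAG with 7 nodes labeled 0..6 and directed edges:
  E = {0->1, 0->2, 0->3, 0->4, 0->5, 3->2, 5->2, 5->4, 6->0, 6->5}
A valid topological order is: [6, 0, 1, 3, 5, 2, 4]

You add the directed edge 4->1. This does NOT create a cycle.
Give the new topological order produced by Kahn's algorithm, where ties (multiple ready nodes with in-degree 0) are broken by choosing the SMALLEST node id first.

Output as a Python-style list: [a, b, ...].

Answer: [6, 0, 3, 5, 2, 4, 1]

Derivation:
Old toposort: [6, 0, 1, 3, 5, 2, 4]
Added edge: 4->1
Position of 4 (6) > position of 1 (2). Must reorder: 4 must now come before 1.
Run Kahn's algorithm (break ties by smallest node id):
  initial in-degrees: [1, 2, 3, 1, 2, 2, 0]
  ready (indeg=0): [6]
  pop 6: indeg[0]->0; indeg[5]->1 | ready=[0] | order so far=[6]
  pop 0: indeg[1]->1; indeg[2]->2; indeg[3]->0; indeg[4]->1; indeg[5]->0 | ready=[3, 5] | order so far=[6, 0]
  pop 3: indeg[2]->1 | ready=[5] | order so far=[6, 0, 3]
  pop 5: indeg[2]->0; indeg[4]->0 | ready=[2, 4] | order so far=[6, 0, 3, 5]
  pop 2: no out-edges | ready=[4] | order so far=[6, 0, 3, 5, 2]
  pop 4: indeg[1]->0 | ready=[1] | order so far=[6, 0, 3, 5, 2, 4]
  pop 1: no out-edges | ready=[] | order so far=[6, 0, 3, 5, 2, 4, 1]
  Result: [6, 0, 3, 5, 2, 4, 1]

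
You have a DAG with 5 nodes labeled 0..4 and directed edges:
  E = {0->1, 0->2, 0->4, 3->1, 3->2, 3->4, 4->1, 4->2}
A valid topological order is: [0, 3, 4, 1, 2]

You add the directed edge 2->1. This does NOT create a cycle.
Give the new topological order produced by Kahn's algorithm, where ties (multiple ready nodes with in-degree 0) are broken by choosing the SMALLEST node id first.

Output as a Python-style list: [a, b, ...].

Old toposort: [0, 3, 4, 1, 2]
Added edge: 2->1
Position of 2 (4) > position of 1 (3). Must reorder: 2 must now come before 1.
Run Kahn's algorithm (break ties by smallest node id):
  initial in-degrees: [0, 4, 3, 0, 2]
  ready (indeg=0): [0, 3]
  pop 0: indeg[1]->3; indeg[2]->2; indeg[4]->1 | ready=[3] | order so far=[0]
  pop 3: indeg[1]->2; indeg[2]->1; indeg[4]->0 | ready=[4] | order so far=[0, 3]
  pop 4: indeg[1]->1; indeg[2]->0 | ready=[2] | order so far=[0, 3, 4]
  pop 2: indeg[1]->0 | ready=[1] | order so far=[0, 3, 4, 2]
  pop 1: no out-edges | ready=[] | order so far=[0, 3, 4, 2, 1]
  Result: [0, 3, 4, 2, 1]

Answer: [0, 3, 4, 2, 1]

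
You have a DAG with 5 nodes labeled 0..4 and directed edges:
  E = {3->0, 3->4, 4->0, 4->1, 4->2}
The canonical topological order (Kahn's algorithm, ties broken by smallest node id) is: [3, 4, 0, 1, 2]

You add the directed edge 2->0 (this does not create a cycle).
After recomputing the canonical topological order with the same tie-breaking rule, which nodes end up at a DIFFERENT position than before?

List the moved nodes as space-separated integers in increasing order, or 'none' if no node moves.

Old toposort: [3, 4, 0, 1, 2]
Added edge 2->0
Recompute Kahn (smallest-id tiebreak):
  initial in-degrees: [3, 1, 1, 0, 1]
  ready (indeg=0): [3]
  pop 3: indeg[0]->2; indeg[4]->0 | ready=[4] | order so far=[3]
  pop 4: indeg[0]->1; indeg[1]->0; indeg[2]->0 | ready=[1, 2] | order so far=[3, 4]
  pop 1: no out-edges | ready=[2] | order so far=[3, 4, 1]
  pop 2: indeg[0]->0 | ready=[0] | order so far=[3, 4, 1, 2]
  pop 0: no out-edges | ready=[] | order so far=[3, 4, 1, 2, 0]
New canonical toposort: [3, 4, 1, 2, 0]
Compare positions:
  Node 0: index 2 -> 4 (moved)
  Node 1: index 3 -> 2 (moved)
  Node 2: index 4 -> 3 (moved)
  Node 3: index 0 -> 0 (same)
  Node 4: index 1 -> 1 (same)
Nodes that changed position: 0 1 2

Answer: 0 1 2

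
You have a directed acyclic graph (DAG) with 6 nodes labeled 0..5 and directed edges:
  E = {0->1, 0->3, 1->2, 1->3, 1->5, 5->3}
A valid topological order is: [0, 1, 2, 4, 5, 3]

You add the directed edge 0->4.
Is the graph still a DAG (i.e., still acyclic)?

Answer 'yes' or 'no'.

Answer: yes

Derivation:
Given toposort: [0, 1, 2, 4, 5, 3]
Position of 0: index 0; position of 4: index 3
New edge 0->4: forward
Forward edge: respects the existing order. Still a DAG, same toposort still valid.
Still a DAG? yes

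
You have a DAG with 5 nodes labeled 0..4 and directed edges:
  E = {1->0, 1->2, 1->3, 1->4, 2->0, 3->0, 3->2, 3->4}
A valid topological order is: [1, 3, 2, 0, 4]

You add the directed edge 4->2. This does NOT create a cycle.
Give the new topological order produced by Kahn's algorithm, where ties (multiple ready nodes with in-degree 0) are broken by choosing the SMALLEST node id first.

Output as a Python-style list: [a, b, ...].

Answer: [1, 3, 4, 2, 0]

Derivation:
Old toposort: [1, 3, 2, 0, 4]
Added edge: 4->2
Position of 4 (4) > position of 2 (2). Must reorder: 4 must now come before 2.
Run Kahn's algorithm (break ties by smallest node id):
  initial in-degrees: [3, 0, 3, 1, 2]
  ready (indeg=0): [1]
  pop 1: indeg[0]->2; indeg[2]->2; indeg[3]->0; indeg[4]->1 | ready=[3] | order so far=[1]
  pop 3: indeg[0]->1; indeg[2]->1; indeg[4]->0 | ready=[4] | order so far=[1, 3]
  pop 4: indeg[2]->0 | ready=[2] | order so far=[1, 3, 4]
  pop 2: indeg[0]->0 | ready=[0] | order so far=[1, 3, 4, 2]
  pop 0: no out-edges | ready=[] | order so far=[1, 3, 4, 2, 0]
  Result: [1, 3, 4, 2, 0]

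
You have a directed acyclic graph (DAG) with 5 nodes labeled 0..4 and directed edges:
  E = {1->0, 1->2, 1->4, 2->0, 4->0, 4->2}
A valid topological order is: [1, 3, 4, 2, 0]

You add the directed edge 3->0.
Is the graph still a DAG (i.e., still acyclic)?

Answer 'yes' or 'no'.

Answer: yes

Derivation:
Given toposort: [1, 3, 4, 2, 0]
Position of 3: index 1; position of 0: index 4
New edge 3->0: forward
Forward edge: respects the existing order. Still a DAG, same toposort still valid.
Still a DAG? yes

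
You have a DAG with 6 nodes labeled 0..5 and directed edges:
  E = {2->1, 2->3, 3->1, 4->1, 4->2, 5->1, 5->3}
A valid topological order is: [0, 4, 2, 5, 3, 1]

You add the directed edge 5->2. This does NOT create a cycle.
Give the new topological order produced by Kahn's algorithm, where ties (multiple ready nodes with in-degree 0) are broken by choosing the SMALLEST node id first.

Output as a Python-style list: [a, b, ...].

Answer: [0, 4, 5, 2, 3, 1]

Derivation:
Old toposort: [0, 4, 2, 5, 3, 1]
Added edge: 5->2
Position of 5 (3) > position of 2 (2). Must reorder: 5 must now come before 2.
Run Kahn's algorithm (break ties by smallest node id):
  initial in-degrees: [0, 4, 2, 2, 0, 0]
  ready (indeg=0): [0, 4, 5]
  pop 0: no out-edges | ready=[4, 5] | order so far=[0]
  pop 4: indeg[1]->3; indeg[2]->1 | ready=[5] | order so far=[0, 4]
  pop 5: indeg[1]->2; indeg[2]->0; indeg[3]->1 | ready=[2] | order so far=[0, 4, 5]
  pop 2: indeg[1]->1; indeg[3]->0 | ready=[3] | order so far=[0, 4, 5, 2]
  pop 3: indeg[1]->0 | ready=[1] | order so far=[0, 4, 5, 2, 3]
  pop 1: no out-edges | ready=[] | order so far=[0, 4, 5, 2, 3, 1]
  Result: [0, 4, 5, 2, 3, 1]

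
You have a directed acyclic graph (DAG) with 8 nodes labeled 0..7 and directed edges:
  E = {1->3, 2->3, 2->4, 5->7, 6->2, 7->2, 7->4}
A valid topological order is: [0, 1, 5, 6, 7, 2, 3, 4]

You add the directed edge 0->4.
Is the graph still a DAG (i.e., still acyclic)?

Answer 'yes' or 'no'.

Given toposort: [0, 1, 5, 6, 7, 2, 3, 4]
Position of 0: index 0; position of 4: index 7
New edge 0->4: forward
Forward edge: respects the existing order. Still a DAG, same toposort still valid.
Still a DAG? yes

Answer: yes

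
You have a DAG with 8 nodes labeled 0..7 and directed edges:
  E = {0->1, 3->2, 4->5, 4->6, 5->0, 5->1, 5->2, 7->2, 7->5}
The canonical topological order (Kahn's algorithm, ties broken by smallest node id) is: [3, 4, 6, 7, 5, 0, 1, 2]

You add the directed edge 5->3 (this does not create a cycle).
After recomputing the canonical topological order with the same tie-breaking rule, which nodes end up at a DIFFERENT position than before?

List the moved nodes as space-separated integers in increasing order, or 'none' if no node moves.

Old toposort: [3, 4, 6, 7, 5, 0, 1, 2]
Added edge 5->3
Recompute Kahn (smallest-id tiebreak):
  initial in-degrees: [1, 2, 3, 1, 0, 2, 1, 0]
  ready (indeg=0): [4, 7]
  pop 4: indeg[5]->1; indeg[6]->0 | ready=[6, 7] | order so far=[4]
  pop 6: no out-edges | ready=[7] | order so far=[4, 6]
  pop 7: indeg[2]->2; indeg[5]->0 | ready=[5] | order so far=[4, 6, 7]
  pop 5: indeg[0]->0; indeg[1]->1; indeg[2]->1; indeg[3]->0 | ready=[0, 3] | order so far=[4, 6, 7, 5]
  pop 0: indeg[1]->0 | ready=[1, 3] | order so far=[4, 6, 7, 5, 0]
  pop 1: no out-edges | ready=[3] | order so far=[4, 6, 7, 5, 0, 1]
  pop 3: indeg[2]->0 | ready=[2] | order so far=[4, 6, 7, 5, 0, 1, 3]
  pop 2: no out-edges | ready=[] | order so far=[4, 6, 7, 5, 0, 1, 3, 2]
New canonical toposort: [4, 6, 7, 5, 0, 1, 3, 2]
Compare positions:
  Node 0: index 5 -> 4 (moved)
  Node 1: index 6 -> 5 (moved)
  Node 2: index 7 -> 7 (same)
  Node 3: index 0 -> 6 (moved)
  Node 4: index 1 -> 0 (moved)
  Node 5: index 4 -> 3 (moved)
  Node 6: index 2 -> 1 (moved)
  Node 7: index 3 -> 2 (moved)
Nodes that changed position: 0 1 3 4 5 6 7

Answer: 0 1 3 4 5 6 7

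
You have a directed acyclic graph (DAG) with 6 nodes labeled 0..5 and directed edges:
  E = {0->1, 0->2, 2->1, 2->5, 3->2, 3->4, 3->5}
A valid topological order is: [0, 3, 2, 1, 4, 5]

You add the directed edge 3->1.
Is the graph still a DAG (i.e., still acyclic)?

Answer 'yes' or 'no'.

Given toposort: [0, 3, 2, 1, 4, 5]
Position of 3: index 1; position of 1: index 3
New edge 3->1: forward
Forward edge: respects the existing order. Still a DAG, same toposort still valid.
Still a DAG? yes

Answer: yes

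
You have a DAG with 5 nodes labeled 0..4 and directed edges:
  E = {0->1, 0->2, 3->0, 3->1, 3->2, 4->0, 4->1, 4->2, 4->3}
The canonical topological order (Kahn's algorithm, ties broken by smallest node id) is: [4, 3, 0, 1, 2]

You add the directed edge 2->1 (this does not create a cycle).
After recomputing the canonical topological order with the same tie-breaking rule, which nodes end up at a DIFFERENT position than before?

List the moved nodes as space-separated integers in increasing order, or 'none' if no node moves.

Answer: 1 2

Derivation:
Old toposort: [4, 3, 0, 1, 2]
Added edge 2->1
Recompute Kahn (smallest-id tiebreak):
  initial in-degrees: [2, 4, 3, 1, 0]
  ready (indeg=0): [4]
  pop 4: indeg[0]->1; indeg[1]->3; indeg[2]->2; indeg[3]->0 | ready=[3] | order so far=[4]
  pop 3: indeg[0]->0; indeg[1]->2; indeg[2]->1 | ready=[0] | order so far=[4, 3]
  pop 0: indeg[1]->1; indeg[2]->0 | ready=[2] | order so far=[4, 3, 0]
  pop 2: indeg[1]->0 | ready=[1] | order so far=[4, 3, 0, 2]
  pop 1: no out-edges | ready=[] | order so far=[4, 3, 0, 2, 1]
New canonical toposort: [4, 3, 0, 2, 1]
Compare positions:
  Node 0: index 2 -> 2 (same)
  Node 1: index 3 -> 4 (moved)
  Node 2: index 4 -> 3 (moved)
  Node 3: index 1 -> 1 (same)
  Node 4: index 0 -> 0 (same)
Nodes that changed position: 1 2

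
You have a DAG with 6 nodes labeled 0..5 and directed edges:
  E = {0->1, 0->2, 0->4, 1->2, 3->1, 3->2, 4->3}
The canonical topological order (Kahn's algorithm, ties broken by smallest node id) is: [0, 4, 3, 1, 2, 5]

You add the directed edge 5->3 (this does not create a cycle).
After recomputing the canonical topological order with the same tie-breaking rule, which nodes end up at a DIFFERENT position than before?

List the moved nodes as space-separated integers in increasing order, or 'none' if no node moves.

Old toposort: [0, 4, 3, 1, 2, 5]
Added edge 5->3
Recompute Kahn (smallest-id tiebreak):
  initial in-degrees: [0, 2, 3, 2, 1, 0]
  ready (indeg=0): [0, 5]
  pop 0: indeg[1]->1; indeg[2]->2; indeg[4]->0 | ready=[4, 5] | order so far=[0]
  pop 4: indeg[3]->1 | ready=[5] | order so far=[0, 4]
  pop 5: indeg[3]->0 | ready=[3] | order so far=[0, 4, 5]
  pop 3: indeg[1]->0; indeg[2]->1 | ready=[1] | order so far=[0, 4, 5, 3]
  pop 1: indeg[2]->0 | ready=[2] | order so far=[0, 4, 5, 3, 1]
  pop 2: no out-edges | ready=[] | order so far=[0, 4, 5, 3, 1, 2]
New canonical toposort: [0, 4, 5, 3, 1, 2]
Compare positions:
  Node 0: index 0 -> 0 (same)
  Node 1: index 3 -> 4 (moved)
  Node 2: index 4 -> 5 (moved)
  Node 3: index 2 -> 3 (moved)
  Node 4: index 1 -> 1 (same)
  Node 5: index 5 -> 2 (moved)
Nodes that changed position: 1 2 3 5

Answer: 1 2 3 5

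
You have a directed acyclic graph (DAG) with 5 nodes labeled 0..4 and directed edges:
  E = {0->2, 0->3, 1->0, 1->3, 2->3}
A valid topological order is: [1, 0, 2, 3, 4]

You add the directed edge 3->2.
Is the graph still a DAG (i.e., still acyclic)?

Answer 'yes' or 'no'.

Answer: no

Derivation:
Given toposort: [1, 0, 2, 3, 4]
Position of 3: index 3; position of 2: index 2
New edge 3->2: backward (u after v in old order)
Backward edge: old toposort is now invalid. Check if this creates a cycle.
Does 2 already reach 3? Reachable from 2: [2, 3]. YES -> cycle!
Still a DAG? no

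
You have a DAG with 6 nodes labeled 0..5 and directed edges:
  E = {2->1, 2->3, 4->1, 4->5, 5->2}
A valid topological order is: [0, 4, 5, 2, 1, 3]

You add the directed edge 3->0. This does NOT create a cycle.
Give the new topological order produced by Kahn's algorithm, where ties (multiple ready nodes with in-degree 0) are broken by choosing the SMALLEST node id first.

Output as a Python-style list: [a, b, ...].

Old toposort: [0, 4, 5, 2, 1, 3]
Added edge: 3->0
Position of 3 (5) > position of 0 (0). Must reorder: 3 must now come before 0.
Run Kahn's algorithm (break ties by smallest node id):
  initial in-degrees: [1, 2, 1, 1, 0, 1]
  ready (indeg=0): [4]
  pop 4: indeg[1]->1; indeg[5]->0 | ready=[5] | order so far=[4]
  pop 5: indeg[2]->0 | ready=[2] | order so far=[4, 5]
  pop 2: indeg[1]->0; indeg[3]->0 | ready=[1, 3] | order so far=[4, 5, 2]
  pop 1: no out-edges | ready=[3] | order so far=[4, 5, 2, 1]
  pop 3: indeg[0]->0 | ready=[0] | order so far=[4, 5, 2, 1, 3]
  pop 0: no out-edges | ready=[] | order so far=[4, 5, 2, 1, 3, 0]
  Result: [4, 5, 2, 1, 3, 0]

Answer: [4, 5, 2, 1, 3, 0]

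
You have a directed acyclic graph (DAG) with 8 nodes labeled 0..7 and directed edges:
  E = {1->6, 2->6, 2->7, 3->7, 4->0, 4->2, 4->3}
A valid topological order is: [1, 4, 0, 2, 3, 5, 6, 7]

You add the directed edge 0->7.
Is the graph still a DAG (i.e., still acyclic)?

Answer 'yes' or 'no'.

Given toposort: [1, 4, 0, 2, 3, 5, 6, 7]
Position of 0: index 2; position of 7: index 7
New edge 0->7: forward
Forward edge: respects the existing order. Still a DAG, same toposort still valid.
Still a DAG? yes

Answer: yes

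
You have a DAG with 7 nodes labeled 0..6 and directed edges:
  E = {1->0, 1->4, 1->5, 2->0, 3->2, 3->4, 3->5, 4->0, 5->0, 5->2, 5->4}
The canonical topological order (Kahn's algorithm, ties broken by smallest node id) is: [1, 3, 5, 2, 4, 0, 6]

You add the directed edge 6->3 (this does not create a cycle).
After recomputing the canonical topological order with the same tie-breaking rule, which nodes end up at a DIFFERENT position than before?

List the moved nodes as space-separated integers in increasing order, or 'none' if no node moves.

Answer: 0 2 3 4 5 6

Derivation:
Old toposort: [1, 3, 5, 2, 4, 0, 6]
Added edge 6->3
Recompute Kahn (smallest-id tiebreak):
  initial in-degrees: [4, 0, 2, 1, 3, 2, 0]
  ready (indeg=0): [1, 6]
  pop 1: indeg[0]->3; indeg[4]->2; indeg[5]->1 | ready=[6] | order so far=[1]
  pop 6: indeg[3]->0 | ready=[3] | order so far=[1, 6]
  pop 3: indeg[2]->1; indeg[4]->1; indeg[5]->0 | ready=[5] | order so far=[1, 6, 3]
  pop 5: indeg[0]->2; indeg[2]->0; indeg[4]->0 | ready=[2, 4] | order so far=[1, 6, 3, 5]
  pop 2: indeg[0]->1 | ready=[4] | order so far=[1, 6, 3, 5, 2]
  pop 4: indeg[0]->0 | ready=[0] | order so far=[1, 6, 3, 5, 2, 4]
  pop 0: no out-edges | ready=[] | order so far=[1, 6, 3, 5, 2, 4, 0]
New canonical toposort: [1, 6, 3, 5, 2, 4, 0]
Compare positions:
  Node 0: index 5 -> 6 (moved)
  Node 1: index 0 -> 0 (same)
  Node 2: index 3 -> 4 (moved)
  Node 3: index 1 -> 2 (moved)
  Node 4: index 4 -> 5 (moved)
  Node 5: index 2 -> 3 (moved)
  Node 6: index 6 -> 1 (moved)
Nodes that changed position: 0 2 3 4 5 6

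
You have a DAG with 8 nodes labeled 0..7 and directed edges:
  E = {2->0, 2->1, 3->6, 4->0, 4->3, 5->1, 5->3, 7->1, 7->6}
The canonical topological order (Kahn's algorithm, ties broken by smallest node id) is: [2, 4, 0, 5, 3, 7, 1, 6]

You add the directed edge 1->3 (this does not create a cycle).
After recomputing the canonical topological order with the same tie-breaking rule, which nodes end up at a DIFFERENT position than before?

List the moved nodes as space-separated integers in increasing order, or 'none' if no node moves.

Old toposort: [2, 4, 0, 5, 3, 7, 1, 6]
Added edge 1->3
Recompute Kahn (smallest-id tiebreak):
  initial in-degrees: [2, 3, 0, 3, 0, 0, 2, 0]
  ready (indeg=0): [2, 4, 5, 7]
  pop 2: indeg[0]->1; indeg[1]->2 | ready=[4, 5, 7] | order so far=[2]
  pop 4: indeg[0]->0; indeg[3]->2 | ready=[0, 5, 7] | order so far=[2, 4]
  pop 0: no out-edges | ready=[5, 7] | order so far=[2, 4, 0]
  pop 5: indeg[1]->1; indeg[3]->1 | ready=[7] | order so far=[2, 4, 0, 5]
  pop 7: indeg[1]->0; indeg[6]->1 | ready=[1] | order so far=[2, 4, 0, 5, 7]
  pop 1: indeg[3]->0 | ready=[3] | order so far=[2, 4, 0, 5, 7, 1]
  pop 3: indeg[6]->0 | ready=[6] | order so far=[2, 4, 0, 5, 7, 1, 3]
  pop 6: no out-edges | ready=[] | order so far=[2, 4, 0, 5, 7, 1, 3, 6]
New canonical toposort: [2, 4, 0, 5, 7, 1, 3, 6]
Compare positions:
  Node 0: index 2 -> 2 (same)
  Node 1: index 6 -> 5 (moved)
  Node 2: index 0 -> 0 (same)
  Node 3: index 4 -> 6 (moved)
  Node 4: index 1 -> 1 (same)
  Node 5: index 3 -> 3 (same)
  Node 6: index 7 -> 7 (same)
  Node 7: index 5 -> 4 (moved)
Nodes that changed position: 1 3 7

Answer: 1 3 7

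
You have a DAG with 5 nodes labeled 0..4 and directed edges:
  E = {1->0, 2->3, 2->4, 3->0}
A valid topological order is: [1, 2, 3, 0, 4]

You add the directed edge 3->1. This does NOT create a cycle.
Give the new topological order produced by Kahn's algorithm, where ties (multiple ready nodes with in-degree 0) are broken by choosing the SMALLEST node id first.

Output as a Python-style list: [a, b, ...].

Answer: [2, 3, 1, 0, 4]

Derivation:
Old toposort: [1, 2, 3, 0, 4]
Added edge: 3->1
Position of 3 (2) > position of 1 (0). Must reorder: 3 must now come before 1.
Run Kahn's algorithm (break ties by smallest node id):
  initial in-degrees: [2, 1, 0, 1, 1]
  ready (indeg=0): [2]
  pop 2: indeg[3]->0; indeg[4]->0 | ready=[3, 4] | order so far=[2]
  pop 3: indeg[0]->1; indeg[1]->0 | ready=[1, 4] | order so far=[2, 3]
  pop 1: indeg[0]->0 | ready=[0, 4] | order so far=[2, 3, 1]
  pop 0: no out-edges | ready=[4] | order so far=[2, 3, 1, 0]
  pop 4: no out-edges | ready=[] | order so far=[2, 3, 1, 0, 4]
  Result: [2, 3, 1, 0, 4]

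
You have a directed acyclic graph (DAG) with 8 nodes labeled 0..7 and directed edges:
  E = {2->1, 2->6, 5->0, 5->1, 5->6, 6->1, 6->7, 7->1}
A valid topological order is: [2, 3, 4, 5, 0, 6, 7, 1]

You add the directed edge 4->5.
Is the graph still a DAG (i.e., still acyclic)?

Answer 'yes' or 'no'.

Answer: yes

Derivation:
Given toposort: [2, 3, 4, 5, 0, 6, 7, 1]
Position of 4: index 2; position of 5: index 3
New edge 4->5: forward
Forward edge: respects the existing order. Still a DAG, same toposort still valid.
Still a DAG? yes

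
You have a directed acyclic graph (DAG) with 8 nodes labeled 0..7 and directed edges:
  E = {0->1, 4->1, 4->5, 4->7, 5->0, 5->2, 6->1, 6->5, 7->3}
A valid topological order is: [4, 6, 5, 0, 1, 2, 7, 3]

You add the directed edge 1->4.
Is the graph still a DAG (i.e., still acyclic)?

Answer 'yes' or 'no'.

Given toposort: [4, 6, 5, 0, 1, 2, 7, 3]
Position of 1: index 4; position of 4: index 0
New edge 1->4: backward (u after v in old order)
Backward edge: old toposort is now invalid. Check if this creates a cycle.
Does 4 already reach 1? Reachable from 4: [0, 1, 2, 3, 4, 5, 7]. YES -> cycle!
Still a DAG? no

Answer: no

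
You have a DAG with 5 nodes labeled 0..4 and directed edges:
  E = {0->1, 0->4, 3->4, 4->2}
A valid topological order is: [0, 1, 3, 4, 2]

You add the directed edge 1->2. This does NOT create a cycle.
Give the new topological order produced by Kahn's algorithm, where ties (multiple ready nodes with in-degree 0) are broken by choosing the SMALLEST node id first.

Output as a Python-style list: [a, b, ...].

Answer: [0, 1, 3, 4, 2]

Derivation:
Old toposort: [0, 1, 3, 4, 2]
Added edge: 1->2
Position of 1 (1) < position of 2 (4). Old order still valid.
Run Kahn's algorithm (break ties by smallest node id):
  initial in-degrees: [0, 1, 2, 0, 2]
  ready (indeg=0): [0, 3]
  pop 0: indeg[1]->0; indeg[4]->1 | ready=[1, 3] | order so far=[0]
  pop 1: indeg[2]->1 | ready=[3] | order so far=[0, 1]
  pop 3: indeg[4]->0 | ready=[4] | order so far=[0, 1, 3]
  pop 4: indeg[2]->0 | ready=[2] | order so far=[0, 1, 3, 4]
  pop 2: no out-edges | ready=[] | order so far=[0, 1, 3, 4, 2]
  Result: [0, 1, 3, 4, 2]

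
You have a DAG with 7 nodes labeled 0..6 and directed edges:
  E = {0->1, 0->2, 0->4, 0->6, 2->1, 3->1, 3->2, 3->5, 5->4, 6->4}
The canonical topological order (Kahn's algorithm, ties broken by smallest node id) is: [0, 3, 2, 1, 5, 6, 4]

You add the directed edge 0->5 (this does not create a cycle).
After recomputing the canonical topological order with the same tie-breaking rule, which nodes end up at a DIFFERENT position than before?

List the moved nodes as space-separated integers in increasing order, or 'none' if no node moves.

Answer: none

Derivation:
Old toposort: [0, 3, 2, 1, 5, 6, 4]
Added edge 0->5
Recompute Kahn (smallest-id tiebreak):
  initial in-degrees: [0, 3, 2, 0, 3, 2, 1]
  ready (indeg=0): [0, 3]
  pop 0: indeg[1]->2; indeg[2]->1; indeg[4]->2; indeg[5]->1; indeg[6]->0 | ready=[3, 6] | order so far=[0]
  pop 3: indeg[1]->1; indeg[2]->0; indeg[5]->0 | ready=[2, 5, 6] | order so far=[0, 3]
  pop 2: indeg[1]->0 | ready=[1, 5, 6] | order so far=[0, 3, 2]
  pop 1: no out-edges | ready=[5, 6] | order so far=[0, 3, 2, 1]
  pop 5: indeg[4]->1 | ready=[6] | order so far=[0, 3, 2, 1, 5]
  pop 6: indeg[4]->0 | ready=[4] | order so far=[0, 3, 2, 1, 5, 6]
  pop 4: no out-edges | ready=[] | order so far=[0, 3, 2, 1, 5, 6, 4]
New canonical toposort: [0, 3, 2, 1, 5, 6, 4]
Compare positions:
  Node 0: index 0 -> 0 (same)
  Node 1: index 3 -> 3 (same)
  Node 2: index 2 -> 2 (same)
  Node 3: index 1 -> 1 (same)
  Node 4: index 6 -> 6 (same)
  Node 5: index 4 -> 4 (same)
  Node 6: index 5 -> 5 (same)
Nodes that changed position: none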